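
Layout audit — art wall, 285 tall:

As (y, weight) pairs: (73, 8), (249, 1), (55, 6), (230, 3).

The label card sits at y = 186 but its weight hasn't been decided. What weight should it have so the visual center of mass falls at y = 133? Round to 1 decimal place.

Known weights sum to 8 + 1 + 6 + 3 = 18; their moment is 8·73 + 1·249 + 6·55 + 3·230 = 1853.
Balance at y = 133 requires (1853 + w·186) / (18 + w) = 133.
So w = (133·18 − 1853)/(186 − 133) = 541/53 ≈ 10.21.

w ≈ 10.2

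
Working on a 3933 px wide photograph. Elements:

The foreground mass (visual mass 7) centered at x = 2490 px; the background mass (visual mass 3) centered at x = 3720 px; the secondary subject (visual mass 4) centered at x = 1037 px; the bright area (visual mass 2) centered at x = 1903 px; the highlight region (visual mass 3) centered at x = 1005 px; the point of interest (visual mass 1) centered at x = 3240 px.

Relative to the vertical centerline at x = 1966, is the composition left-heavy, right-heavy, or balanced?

Total weight = 7 + 3 + 4 + 2 + 3 + 1 = 20.
Σw·x = 42799; x̄ = 42799/20 ≈ 2139.95.
2139.9 lies right of the midline 1966, so the layout is right-heavy.

right-heavy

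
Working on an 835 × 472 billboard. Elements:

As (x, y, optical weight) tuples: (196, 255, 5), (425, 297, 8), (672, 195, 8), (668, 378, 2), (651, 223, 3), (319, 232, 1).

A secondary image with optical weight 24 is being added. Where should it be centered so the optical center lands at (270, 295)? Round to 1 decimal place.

(16.9, 340.7)

With the secondary image, Σw becomes 5 + 8 + 8 + 2 + 3 + 1 + 24 = 51.
x: need Σw·x = 51·270 = 13770. Existing = 5·196 + 8·425 + 8·672 + 2·668 + 3·651 + 1·319 = 13364. Remainder 406 / 24 ≈ 16.92.
y: need Σw·y = 51·295 = 15045. Existing = 5·255 + 8·297 + 8·195 + 2·378 + 3·223 + 1·232 = 6868. Remainder 8177 / 24 ≈ 340.71.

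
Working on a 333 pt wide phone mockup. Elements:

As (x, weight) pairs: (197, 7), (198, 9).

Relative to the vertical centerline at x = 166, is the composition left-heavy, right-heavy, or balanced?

Σw = 7 + 9 = 16.
x-moment: 7·197 + 9·198 = 3161; centroid 3161/16 ≈ 197.56.
197.6 lies right of the midline 166, so the layout is right-heavy.

right-heavy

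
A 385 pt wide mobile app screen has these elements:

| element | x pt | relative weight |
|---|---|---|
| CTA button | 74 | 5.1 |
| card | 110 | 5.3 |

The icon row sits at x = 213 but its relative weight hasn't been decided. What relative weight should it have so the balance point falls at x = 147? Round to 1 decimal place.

w ≈ 8.6

Known weights sum to 5.1 + 5.3 = 10.4; their moment is 5.1·74 + 5.3·110 = 960.4.
Set Σw·x/Σw = 147: (960.4 + 213w) = 147·(10.4 + w).
Solving: w = (147·10.4 − 960.4) / (213 − 147) = 568.4 / 66 ≈ 8.61.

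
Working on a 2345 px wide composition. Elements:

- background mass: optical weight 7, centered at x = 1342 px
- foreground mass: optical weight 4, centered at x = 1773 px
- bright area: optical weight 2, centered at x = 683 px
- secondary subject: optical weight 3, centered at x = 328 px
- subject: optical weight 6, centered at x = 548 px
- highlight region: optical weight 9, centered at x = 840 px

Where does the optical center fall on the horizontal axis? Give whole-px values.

Σw = 7 + 4 + 2 + 3 + 6 + 9 = 31.
Σw·x = 7·1342 + 4·1773 + 2·683 + 3·328 + 6·548 + 9·840 = 29684, so x̄ = 29684/31 ≈ 957.55.

x ≈ 958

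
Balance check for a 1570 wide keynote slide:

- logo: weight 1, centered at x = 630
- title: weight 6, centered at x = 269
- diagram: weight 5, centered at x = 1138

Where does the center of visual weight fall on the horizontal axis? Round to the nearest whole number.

x ≈ 661

Weights sum to 1 + 6 + 5 = 12.
x-moment: 1·630 + 6·269 + 5·1138 = 7934; centroid 7934/12 ≈ 661.17.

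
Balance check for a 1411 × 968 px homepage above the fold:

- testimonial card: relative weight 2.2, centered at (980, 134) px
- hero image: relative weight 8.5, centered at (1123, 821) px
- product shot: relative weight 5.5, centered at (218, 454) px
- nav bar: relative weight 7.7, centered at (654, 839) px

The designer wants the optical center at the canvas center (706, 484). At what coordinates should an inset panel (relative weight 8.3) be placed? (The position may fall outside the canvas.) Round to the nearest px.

With the inset panel, Σw becomes 2.2 + 8.5 + 5.5 + 7.7 + 8.3 = 32.2.
x: need Σw·x = 32.2·706 = 22733.2. Existing = 2.2·980 + 8.5·1123 + 5.5·218 + 7.7·654 = 17936.3. Remainder 4796.9 / 8.3 ≈ 577.94.
y: need Σw·y = 32.2·484 = 15584.8. Existing = 2.2·134 + 8.5·821 + 5.5·454 + 7.7·839 = 16230.6. Remainder -645.8 / 8.3 ≈ -77.81.

(578, -78)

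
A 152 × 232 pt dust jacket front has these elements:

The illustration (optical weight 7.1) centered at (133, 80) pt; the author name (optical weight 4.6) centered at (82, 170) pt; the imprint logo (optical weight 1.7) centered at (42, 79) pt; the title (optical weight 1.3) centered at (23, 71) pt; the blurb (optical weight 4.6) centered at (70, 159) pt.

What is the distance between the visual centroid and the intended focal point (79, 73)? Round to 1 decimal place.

≈ 48.0 pt

Σw = 7.1 + 4.6 + 1.7 + 1.3 + 4.6 = 19.3.
x-moment: 7.1·133 + 4.6·82 + 1.7·42 + 1.3·23 + 4.6·70 = 1744.8; centroid 1744.8/19.3 ≈ 90.40.
y-moment: 7.1·80 + 4.6·170 + 1.7·79 + 1.3·71 + 4.6·159 = 2308.0; centroid 2308.0/19.3 ≈ 119.59.
From (79, 73): dx = 11.40, dy = 46.59, so the distance is √(dx²+dy²) ≈ 47.96.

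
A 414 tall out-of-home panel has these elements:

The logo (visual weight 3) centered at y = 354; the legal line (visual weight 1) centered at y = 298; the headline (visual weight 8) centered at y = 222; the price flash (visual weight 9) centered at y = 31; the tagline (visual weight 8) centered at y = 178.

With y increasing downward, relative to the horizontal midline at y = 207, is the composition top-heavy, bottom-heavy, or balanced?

Weights sum to 3 + 1 + 8 + 9 + 8 = 29.
y: (3·354 + 1·298 + 8·222 + 9·31 + 8·178) / 29 = 4839 / 29 ≈ 166.86
Since 166.9 is above (smaller y than) 207, the composition reads top-heavy.

top-heavy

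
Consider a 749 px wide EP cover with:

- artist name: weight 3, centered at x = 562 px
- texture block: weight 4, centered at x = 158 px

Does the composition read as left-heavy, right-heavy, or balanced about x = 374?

left-heavy

Total weight = 3 + 4 = 7.
x-moment: 3·562 + 4·158 = 2318; centroid 2318/7 ≈ 331.14.
331.1 vs midline 374 → left-heavy.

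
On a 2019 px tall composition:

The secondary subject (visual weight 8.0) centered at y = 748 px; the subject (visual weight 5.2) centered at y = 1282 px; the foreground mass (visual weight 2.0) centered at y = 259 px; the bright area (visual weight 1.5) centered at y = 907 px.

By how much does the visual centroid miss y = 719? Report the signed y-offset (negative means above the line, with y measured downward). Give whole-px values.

Σw = 8.0 + 5.2 + 2.0 + 1.5 = 16.7.
y: (8.0·748 + 5.2·1282 + 2.0·259 + 1.5·907) / 16.7 = 14528.9 / 16.7 ≈ 869.99
Difference: 869.99 − 719 ≈ 150.99.

≈ 151 px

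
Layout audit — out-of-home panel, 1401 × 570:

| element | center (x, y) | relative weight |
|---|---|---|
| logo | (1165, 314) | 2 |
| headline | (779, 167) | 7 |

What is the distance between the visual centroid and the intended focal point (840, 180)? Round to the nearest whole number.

Total weight = 2 + 7 = 9.
x-moment: 2·1165 + 7·779 = 7783; centroid 7783/9 ≈ 864.78.
y-moment: 2·314 + 7·167 = 1797; centroid 1797/9 ≈ 199.67.
Relative to (840, 180): Δ = (24.78, 19.67); |Δ| = √(24.78² + 19.67²) ≈ 31.63.

≈ 32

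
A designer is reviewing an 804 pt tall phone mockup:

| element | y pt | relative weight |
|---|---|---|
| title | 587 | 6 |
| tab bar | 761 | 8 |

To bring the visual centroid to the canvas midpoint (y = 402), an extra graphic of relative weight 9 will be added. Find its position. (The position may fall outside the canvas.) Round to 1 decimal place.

y ≈ -40.4

With the extra graphic, Σw becomes 6 + 8 + 9 = 23.
y: need Σw·y = 23·402 = 9246. Existing = 6·587 + 8·761 = 9610. Remainder -364 / 9 ≈ -40.44.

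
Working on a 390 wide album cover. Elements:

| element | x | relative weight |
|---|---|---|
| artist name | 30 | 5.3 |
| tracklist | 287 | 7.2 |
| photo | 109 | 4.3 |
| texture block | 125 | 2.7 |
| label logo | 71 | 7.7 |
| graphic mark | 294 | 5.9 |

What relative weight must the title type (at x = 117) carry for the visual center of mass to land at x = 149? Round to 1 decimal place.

w ≈ 11.9

Fixed elements: Σw = 5.3 + 7.2 + 4.3 + 2.7 + 7.7 + 5.9 = 33.1, Σw·x = 5.3·30 + 7.2·287 + 4.3·109 + 2.7·125 + 7.7·71 + 5.9·294 = 5312.9.
Set Σw·x/Σw = 149: (5312.9 + 117w) = 149·(33.1 + w).
Solving: w = (149·33.1 − 5312.9) / (117 − 149) = -381.0 / -32 ≈ 11.91.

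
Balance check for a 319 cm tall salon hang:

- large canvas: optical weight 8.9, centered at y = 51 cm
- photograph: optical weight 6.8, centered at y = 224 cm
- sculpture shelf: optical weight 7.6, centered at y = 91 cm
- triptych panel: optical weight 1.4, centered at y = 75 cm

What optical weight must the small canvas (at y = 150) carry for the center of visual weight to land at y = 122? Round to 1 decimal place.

Fixed elements: Σw = 8.9 + 6.8 + 7.6 + 1.4 = 24.7, Σw·y = 8.9·51 + 6.8·224 + 7.6·91 + 1.4·75 = 2773.7.
For the centroid to hit 122: (2773.7 + w·150) / (24.7 + w) = 122.
Solving: w = (122·24.7 − 2773.7) / (150 − 122) = 239.7 / 28 ≈ 8.56.

w ≈ 8.6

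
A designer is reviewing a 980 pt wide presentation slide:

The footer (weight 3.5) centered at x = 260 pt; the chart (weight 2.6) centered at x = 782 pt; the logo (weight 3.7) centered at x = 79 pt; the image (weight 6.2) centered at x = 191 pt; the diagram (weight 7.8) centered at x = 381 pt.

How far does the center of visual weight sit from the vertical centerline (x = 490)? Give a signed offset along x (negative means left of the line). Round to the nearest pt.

Total weight = 3.5 + 2.6 + 3.7 + 6.2 + 7.8 = 23.8.
Σw·x = 3.5·260 + 2.6·782 + 3.7·79 + 6.2·191 + 7.8·381 = 7391.5, so x̄ = 7391.5/23.8 ≈ 310.57.
Offset from x = 490: 310.57 − 490 ≈ -179.43.

≈ -179 pt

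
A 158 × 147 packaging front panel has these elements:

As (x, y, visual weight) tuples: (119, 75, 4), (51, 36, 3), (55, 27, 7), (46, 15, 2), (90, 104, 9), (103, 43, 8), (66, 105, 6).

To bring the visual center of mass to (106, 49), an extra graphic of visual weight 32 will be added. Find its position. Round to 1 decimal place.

With the extra graphic, Σw becomes 4 + 3 + 7 + 2 + 9 + 8 + 6 + 32 = 71.
x: need Σw·x = 71·106 = 7526. Existing = 4·119 + 3·51 + 7·55 + 2·46 + 9·90 + 8·103 + 6·66 = 3136. Remainder 4390 / 32 ≈ 137.19.
y: need Σw·y = 71·49 = 3479. Existing = 4·75 + 3·36 + 7·27 + 2·15 + 9·104 + 8·43 + 6·105 = 2537. Remainder 942 / 32 ≈ 29.44.

(137.2, 29.4)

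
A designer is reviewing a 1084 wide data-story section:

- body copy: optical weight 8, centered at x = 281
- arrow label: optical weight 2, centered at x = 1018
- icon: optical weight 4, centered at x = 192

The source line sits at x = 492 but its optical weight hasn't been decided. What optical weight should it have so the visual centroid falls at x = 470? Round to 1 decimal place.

w ≈ 69.5

Known weights sum to 8 + 2 + 4 = 14; their moment is 8·281 + 2·1018 + 4·192 = 5052.
Balance at x = 470 requires (5052 + w·492) / (14 + w) = 470.
So w = (470·14 − 5052)/(492 − 470) = 1528/22 ≈ 69.45.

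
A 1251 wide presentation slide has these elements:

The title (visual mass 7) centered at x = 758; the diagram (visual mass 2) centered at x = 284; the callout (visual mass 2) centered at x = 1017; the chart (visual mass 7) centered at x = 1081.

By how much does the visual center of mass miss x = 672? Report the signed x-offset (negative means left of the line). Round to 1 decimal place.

≈ 187.7

Weights sum to 7 + 2 + 2 + 7 = 18.
x-moment: 7·758 + 2·284 + 2·1017 + 7·1081 = 15475; centroid 15475/18 ≈ 859.72.
Difference: 859.72 − 672 ≈ 187.72.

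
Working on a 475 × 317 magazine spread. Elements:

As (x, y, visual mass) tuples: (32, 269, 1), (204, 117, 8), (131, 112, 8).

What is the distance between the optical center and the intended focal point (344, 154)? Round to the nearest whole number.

≈ 187

Total weight = 1 + 8 + 8 = 17.
Σw·x = 1·32 + 8·204 + 8·131 = 2712, so x̄ = 2712/17 ≈ 159.53.
Σw·y = 1·269 + 8·117 + 8·112 = 2101, so ȳ = 2101/17 ≈ 123.59.
From (344, 154): dx = -184.47, dy = -30.41, so the distance is √(dx²+dy²) ≈ 186.96.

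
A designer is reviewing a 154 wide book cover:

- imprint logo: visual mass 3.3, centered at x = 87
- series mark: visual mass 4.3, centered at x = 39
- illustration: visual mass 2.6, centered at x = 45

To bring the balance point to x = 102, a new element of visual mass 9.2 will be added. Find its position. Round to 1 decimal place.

x ≈ 152.9

With the new element, Σw becomes 3.3 + 4.3 + 2.6 + 9.2 = 19.4.
x: need Σw·x = 19.4·102 = 1978.8. Existing = 3.3·87 + 4.3·39 + 2.6·45 = 571.8. Remainder 1407.0 / 9.2 ≈ 152.93.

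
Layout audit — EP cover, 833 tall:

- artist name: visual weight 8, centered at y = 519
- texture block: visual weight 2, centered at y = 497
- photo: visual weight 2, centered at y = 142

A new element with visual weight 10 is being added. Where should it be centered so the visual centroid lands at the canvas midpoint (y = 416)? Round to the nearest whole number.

y ≈ 372

After adding the new element, total weight = 8 + 2 + 2 + 10 = 22.
Along y: (5430 + 10·y) / 22 = 416 (existing moment 8·519 + 2·497 + 2·142 = 5430) ⇒ y = (9152 − 5430) / 10 ≈ 372.20.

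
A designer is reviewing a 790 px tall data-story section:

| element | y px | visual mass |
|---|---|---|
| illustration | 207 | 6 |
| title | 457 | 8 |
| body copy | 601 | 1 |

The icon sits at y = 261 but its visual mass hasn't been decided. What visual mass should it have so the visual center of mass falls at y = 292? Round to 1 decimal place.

Known weights sum to 6 + 8 + 1 = 15; their moment is 6·207 + 8·457 + 1·601 = 5499.
Balance at y = 292 requires (5499 + w·261) / (15 + w) = 292.
Rearranging, w·(261 − 292) = 292·15 − 5499 = -1119, so w ≈ -1119/-31 = 36.10.

w ≈ 36.1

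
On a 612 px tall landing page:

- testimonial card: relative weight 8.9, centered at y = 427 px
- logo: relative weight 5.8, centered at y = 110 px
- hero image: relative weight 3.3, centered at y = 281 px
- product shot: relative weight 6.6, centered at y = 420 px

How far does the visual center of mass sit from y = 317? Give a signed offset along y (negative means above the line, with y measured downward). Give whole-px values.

Weights sum to 8.9 + 5.8 + 3.3 + 6.6 = 24.6.
y-moment: 8.9·427 + 5.8·110 + 3.3·281 + 6.6·420 = 8137.6; centroid 8137.6/24.6 ≈ 330.80.
Difference: 330.80 − 317 ≈ 13.80.

≈ 14 px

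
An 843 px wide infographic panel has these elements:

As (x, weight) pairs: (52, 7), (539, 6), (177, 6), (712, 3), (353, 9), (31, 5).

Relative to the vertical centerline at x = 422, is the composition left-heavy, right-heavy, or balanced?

left-heavy

Σw = 7 + 6 + 6 + 3 + 9 + 5 = 36.
x: moment 10128 / weight 36 ≈ 281.33
281.3 lies left of the midline 422, so the layout is left-heavy.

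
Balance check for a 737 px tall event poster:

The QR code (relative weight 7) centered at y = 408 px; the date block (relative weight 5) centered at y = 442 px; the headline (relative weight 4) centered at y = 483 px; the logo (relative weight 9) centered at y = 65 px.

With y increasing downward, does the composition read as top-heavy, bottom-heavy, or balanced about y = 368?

top-heavy

Σw = 7 + 5 + 4 + 9 = 25.
Σw·y = 7·408 + 5·442 + 4·483 + 9·65 = 7583, so ȳ = 7583/25 ≈ 303.32.
Since 303.3 is above (smaller y than) 368, the composition reads top-heavy.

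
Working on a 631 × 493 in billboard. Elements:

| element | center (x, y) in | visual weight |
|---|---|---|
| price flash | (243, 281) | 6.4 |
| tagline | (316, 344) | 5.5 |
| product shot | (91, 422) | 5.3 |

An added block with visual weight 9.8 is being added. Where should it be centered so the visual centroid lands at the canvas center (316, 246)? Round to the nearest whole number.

New total weight: (6.4 + 5.5 + 5.3) + 9.8 = 27.0.
x: target moment 27.0×316 = 8532.0; current 6.4·243 + 5.5·316 + 5.3·91 = 3775.5; the added block supplies 4756.5, so x = 4756.5/9.8 ≈ 485.36.
y: target moment 27.0×246 = 6642.0; current 6.4·281 + 5.5·344 + 5.3·422 = 5927.0; the added block supplies 715.0, so y = 715.0/9.8 ≈ 72.96.

(485, 73)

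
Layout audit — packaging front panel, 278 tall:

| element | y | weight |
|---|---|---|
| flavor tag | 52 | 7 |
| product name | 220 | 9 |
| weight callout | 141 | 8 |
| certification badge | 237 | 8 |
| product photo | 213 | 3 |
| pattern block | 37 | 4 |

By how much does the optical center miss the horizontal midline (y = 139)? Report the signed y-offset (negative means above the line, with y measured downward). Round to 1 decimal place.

Weights sum to 7 + 9 + 8 + 8 + 3 + 4 = 39.
y: (7·52 + 9·220 + 8·141 + 8·237 + 3·213 + 4·37) / 39 = 6155 / 39 ≈ 157.82
Difference: 157.82 − 139 ≈ 18.82.

≈ 18.8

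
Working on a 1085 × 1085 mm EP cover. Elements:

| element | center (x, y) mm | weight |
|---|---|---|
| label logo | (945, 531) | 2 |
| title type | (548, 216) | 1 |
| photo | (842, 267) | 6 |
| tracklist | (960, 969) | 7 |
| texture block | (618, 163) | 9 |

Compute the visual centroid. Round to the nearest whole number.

Weights sum to 2 + 1 + 6 + 7 + 9 = 25.
x: (2·945 + 1·548 + 6·842 + 7·960 + 9·618) / 25 = 19772 / 25 ≈ 790.88
y: (2·531 + 1·216 + 6·267 + 7·969 + 9·163) / 25 = 11130 / 25 ≈ 445.20

(791, 445)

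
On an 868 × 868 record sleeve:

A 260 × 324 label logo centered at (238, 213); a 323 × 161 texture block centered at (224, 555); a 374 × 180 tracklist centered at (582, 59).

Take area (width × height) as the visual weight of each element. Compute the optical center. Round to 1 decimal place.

Taking area as weight: label logo 260·324 = 84240, texture block 323·161 = 52003, tracklist 374·180 = 67320. Sum 203563.
x-moment: 84240·238 + 52003·224 + 67320·582 = 70878032; centroid 70878032/203563 ≈ 348.19.
y-moment: 84240·213 + 52003·555 + 67320·59 = 50776665; centroid 50776665/203563 ≈ 249.44.

(348.2, 249.4)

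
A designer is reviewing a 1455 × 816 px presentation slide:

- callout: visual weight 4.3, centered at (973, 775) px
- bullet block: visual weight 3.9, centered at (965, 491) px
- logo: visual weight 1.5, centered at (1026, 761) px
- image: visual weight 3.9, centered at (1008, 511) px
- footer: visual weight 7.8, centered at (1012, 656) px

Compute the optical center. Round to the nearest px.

Total weight = 4.3 + 3.9 + 1.5 + 3.9 + 7.8 = 21.4.
x-moment: 4.3·973 + 3.9·965 + 1.5·1026 + 3.9·1008 + 7.8·1012 = 21311.2; centroid 21311.2/21.4 ≈ 995.85.
y-moment: 4.3·775 + 3.9·491 + 1.5·761 + 3.9·511 + 7.8·656 = 13498.6; centroid 13498.6/21.4 ≈ 630.78.

(996, 631)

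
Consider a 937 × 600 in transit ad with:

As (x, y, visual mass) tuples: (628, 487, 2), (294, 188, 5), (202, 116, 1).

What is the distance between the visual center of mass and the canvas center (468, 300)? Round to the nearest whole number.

≈ 112 in

Σw = 2 + 5 + 1 = 8.
x-moment: 2·628 + 5·294 + 1·202 = 2928; centroid 2928/8 ≈ 366.00.
y-moment: 2·487 + 5·188 + 1·116 = 2030; centroid 2030/8 ≈ 253.75.
Relative to (468, 300): Δ = (-102.00, -46.25); |Δ| = √(-102.00² + -46.25²) ≈ 112.00.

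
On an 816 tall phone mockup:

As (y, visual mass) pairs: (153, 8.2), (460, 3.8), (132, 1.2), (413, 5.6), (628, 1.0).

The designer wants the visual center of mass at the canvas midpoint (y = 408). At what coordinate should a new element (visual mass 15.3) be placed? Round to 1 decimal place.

y ≈ 537.2

New total weight: (8.2 + 3.8 + 1.2 + 5.6 + 1.0) + 15.3 = 35.1.
y: target moment 35.1×408 = 14320.8; current 8.2·153 + 3.8·460 + 1.2·132 + 5.6·413 + 1.0·628 = 6101.8; the new element supplies 8219.0, so y = 8219.0/15.3 ≈ 537.19.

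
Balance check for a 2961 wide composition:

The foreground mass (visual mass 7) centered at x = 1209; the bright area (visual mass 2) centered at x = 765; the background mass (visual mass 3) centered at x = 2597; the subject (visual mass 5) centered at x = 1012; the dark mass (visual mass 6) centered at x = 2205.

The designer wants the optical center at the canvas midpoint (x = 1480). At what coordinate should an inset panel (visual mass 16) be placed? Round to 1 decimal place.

After adding the inset panel, total weight = 7 + 2 + 3 + 5 + 6 + 16 = 39.
Along x: (36074 + 16·x) / 39 = 1480 (existing moment 7·1209 + 2·765 + 3·2597 + 5·1012 + 6·2205 = 36074) ⇒ x = (57720 − 36074) / 16 ≈ 1352.88.

x ≈ 1352.9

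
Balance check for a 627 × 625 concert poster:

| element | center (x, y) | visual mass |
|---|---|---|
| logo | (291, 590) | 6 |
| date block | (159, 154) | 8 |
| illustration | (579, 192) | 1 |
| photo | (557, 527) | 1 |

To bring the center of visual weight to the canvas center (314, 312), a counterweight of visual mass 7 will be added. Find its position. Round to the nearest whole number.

After adding the counterweight, total weight = 6 + 8 + 1 + 1 + 7 = 23.
x: need Σw·x = 23·314 = 7222. Existing = 6·291 + 8·159 + 1·579 + 1·557 = 4154. Remainder 3068 / 7 ≈ 438.29.
y: need Σw·y = 23·312 = 7176. Existing = 6·590 + 8·154 + 1·192 + 1·527 = 5491. Remainder 1685 / 7 ≈ 240.71.

(438, 241)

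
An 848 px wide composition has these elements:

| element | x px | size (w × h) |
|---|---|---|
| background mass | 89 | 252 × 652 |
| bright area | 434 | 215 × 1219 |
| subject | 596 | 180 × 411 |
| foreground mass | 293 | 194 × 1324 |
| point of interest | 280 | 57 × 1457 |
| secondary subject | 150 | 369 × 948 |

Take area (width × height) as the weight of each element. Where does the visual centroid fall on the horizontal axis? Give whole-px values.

Areas → weights: background mass 252·652 = 164304, bright area 215·1219 = 262085, subject 180·411 = 73980, foreground mass 194·1324 = 256856, point of interest 57·1457 = 83049, secondary subject 369·948 = 349812; Σw = 1190086.
x-moment: 164304·89 + 262085·434 + 73980·596 + 256856·293 + 83049·280 + 349812·150 = 323444354; centroid 323444354/1190086 ≈ 271.78.

x ≈ 272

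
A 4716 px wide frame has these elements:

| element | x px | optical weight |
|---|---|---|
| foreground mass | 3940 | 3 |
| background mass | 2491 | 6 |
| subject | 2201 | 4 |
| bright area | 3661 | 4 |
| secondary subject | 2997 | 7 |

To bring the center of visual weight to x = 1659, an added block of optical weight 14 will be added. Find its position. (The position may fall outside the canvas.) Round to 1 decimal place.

x ≈ -582.2

With the added block, Σw becomes 3 + 6 + 4 + 4 + 7 + 14 = 38.
x: need Σw·x = 38·1659 = 63042. Existing = 3·3940 + 6·2491 + 4·2201 + 4·3661 + 7·2997 = 71193. Remainder -8151 / 14 ≈ -582.21.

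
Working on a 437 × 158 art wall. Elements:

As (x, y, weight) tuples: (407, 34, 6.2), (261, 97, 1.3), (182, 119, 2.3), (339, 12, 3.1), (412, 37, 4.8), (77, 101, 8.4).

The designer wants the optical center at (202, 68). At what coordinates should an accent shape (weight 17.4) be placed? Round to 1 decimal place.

(105.2, 73.8)

After adding the accent shape, total weight = 6.2 + 1.3 + 2.3 + 3.1 + 4.8 + 8.4 + 17.4 = 43.5.
Along x: (6956.6 + 17.4·x) / 43.5 = 202 (existing moment 6.2·407 + 1.3·261 + 2.3·182 + 3.1·339 + 4.8·412 + 8.4·77 = 6956.6) ⇒ x = (8787.0 − 6956.6) / 17.4 ≈ 105.20.
Along y: (1673.8 + 17.4·y) / 43.5 = 68 (existing moment 6.2·34 + 1.3·97 + 2.3·119 + 3.1·12 + 4.8·37 + 8.4·101 = 1673.8) ⇒ y = (2958.0 − 1673.8) / 17.4 ≈ 73.80.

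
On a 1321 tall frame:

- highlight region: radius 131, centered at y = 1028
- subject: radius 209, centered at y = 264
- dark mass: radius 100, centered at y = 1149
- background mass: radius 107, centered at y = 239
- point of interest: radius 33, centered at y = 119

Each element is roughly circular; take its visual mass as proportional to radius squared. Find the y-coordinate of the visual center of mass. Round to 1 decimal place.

Weights ∝ r²: highlight region 131² = 17161, subject 209² = 43681, dark mass 100² = 10000, background mass 107² = 11449, point of interest 33² = 1089; Σw = 83380.
y: (17161·1028 + 43681·264 + 10000·1149 + 11449·239 + 1089·119) / 83380 = 43529194 / 83380 ≈ 522.06

y ≈ 522.1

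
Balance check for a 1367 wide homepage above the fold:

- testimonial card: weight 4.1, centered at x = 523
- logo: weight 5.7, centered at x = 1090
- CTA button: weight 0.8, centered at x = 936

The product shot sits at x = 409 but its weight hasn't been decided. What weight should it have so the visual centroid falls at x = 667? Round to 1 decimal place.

Existing Σw = 10.6 (4.1 + 5.7 + 0.8); existing moment 4.1·523 + 5.7·1090 + 0.8·936 = 9106.1.
Set Σw·x/Σw = 667: (9106.1 + 409w) = 667·(10.6 + w).
Rearranging, w·(409 − 667) = 667·10.6 − 9106.1 = -2035.9, so w ≈ -2035.9/-258 = 7.89.

w ≈ 7.9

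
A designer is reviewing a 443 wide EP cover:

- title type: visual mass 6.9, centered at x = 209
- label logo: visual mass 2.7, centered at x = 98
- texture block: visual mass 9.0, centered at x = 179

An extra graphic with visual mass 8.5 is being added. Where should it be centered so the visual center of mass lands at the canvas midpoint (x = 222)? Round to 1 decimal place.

After adding the extra graphic, total weight = 6.9 + 2.7 + 9.0 + 8.5 = 27.1.
Along x: (3317.7 + 8.5·x) / 27.1 = 222 (existing moment 6.9·209 + 2.7·98 + 9.0·179 = 3317.7) ⇒ x = (6016.2 − 3317.7) / 8.5 ≈ 317.47.

x ≈ 317.5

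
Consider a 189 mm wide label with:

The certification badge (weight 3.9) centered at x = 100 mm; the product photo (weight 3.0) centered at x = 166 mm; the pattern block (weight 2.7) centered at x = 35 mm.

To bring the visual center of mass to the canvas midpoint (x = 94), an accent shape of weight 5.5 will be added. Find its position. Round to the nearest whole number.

x ≈ 79

With the accent shape, Σw becomes 3.9 + 3.0 + 2.7 + 5.5 = 15.1.
x: need Σw·x = 15.1·94 = 1419.4. Existing = 3.9·100 + 3.0·166 + 2.7·35 = 982.5. Remainder 436.9 / 5.5 ≈ 79.44.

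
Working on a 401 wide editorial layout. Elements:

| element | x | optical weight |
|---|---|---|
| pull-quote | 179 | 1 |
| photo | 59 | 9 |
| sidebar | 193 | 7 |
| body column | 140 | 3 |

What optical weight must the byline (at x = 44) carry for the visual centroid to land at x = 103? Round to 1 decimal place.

Fixed elements: Σw = 1 + 9 + 7 + 3 = 20, Σw·x = 1·179 + 9·59 + 7·193 + 3·140 = 2481.
Set Σw·x/Σw = 103: (2481 + 44w) = 103·(20 + w).
Rearranging, w·(44 − 103) = 103·20 − 2481 = -421, so w ≈ -421/-59 = 7.14.

w ≈ 7.1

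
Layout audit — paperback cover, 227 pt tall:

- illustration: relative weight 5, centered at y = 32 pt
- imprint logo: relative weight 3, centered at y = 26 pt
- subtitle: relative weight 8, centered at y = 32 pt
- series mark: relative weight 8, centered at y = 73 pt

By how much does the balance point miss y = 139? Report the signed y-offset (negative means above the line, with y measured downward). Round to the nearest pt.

Σw = 5 + 3 + 8 + 8 = 24.
Σw·y = 5·32 + 3·26 + 8·32 + 8·73 = 1078, so ȳ = 1078/24 ≈ 44.92.
Offset from y = 139: 44.92 − 139 ≈ -94.08.

≈ -94 pt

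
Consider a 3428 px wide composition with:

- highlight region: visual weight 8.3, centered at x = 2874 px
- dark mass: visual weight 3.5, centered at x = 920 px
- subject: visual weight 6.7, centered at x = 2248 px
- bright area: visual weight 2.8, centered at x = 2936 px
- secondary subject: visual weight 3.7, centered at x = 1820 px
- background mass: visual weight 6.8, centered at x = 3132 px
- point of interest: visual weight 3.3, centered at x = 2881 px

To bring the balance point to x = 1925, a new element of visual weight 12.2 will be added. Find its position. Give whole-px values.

x ≈ 259

With the new element, Σw becomes 8.3 + 3.5 + 6.7 + 2.8 + 3.7 + 6.8 + 3.3 + 12.2 = 47.3.
x: target moment 47.3×1925 = 91052.5; current 8.3·2874 + 3.5·920 + 6.7·2248 + 2.8·2936 + 3.7·1820 + 6.8·3132 + 3.3·2881 = 87895.5; the new element supplies 3157.0, so x = 3157.0/12.2 ≈ 258.77.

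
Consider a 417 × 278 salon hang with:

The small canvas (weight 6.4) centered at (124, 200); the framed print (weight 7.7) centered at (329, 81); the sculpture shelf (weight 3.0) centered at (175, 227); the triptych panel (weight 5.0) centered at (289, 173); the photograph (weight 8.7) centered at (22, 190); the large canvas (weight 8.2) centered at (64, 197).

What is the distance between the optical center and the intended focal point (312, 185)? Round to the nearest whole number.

≈ 158

Weights sum to 6.4 + 7.7 + 3.0 + 5.0 + 8.7 + 8.2 = 39.0.
Σw·x = 6.4·124 + 7.7·329 + 3.0·175 + 5.0·289 + 8.7·22 + 8.2·64 = 6013.1, so x̄ = 6013.1/39.0 ≈ 154.18.
Σw·y = 6.4·200 + 7.7·81 + 3.0·227 + 5.0·173 + 8.7·190 + 8.2·197 = 6718.1, so ȳ = 6718.1/39.0 ≈ 172.26.
Relative to (312, 185): Δ = (-157.82, -12.74); |Δ| = √(-157.82² + -12.74²) ≈ 158.33.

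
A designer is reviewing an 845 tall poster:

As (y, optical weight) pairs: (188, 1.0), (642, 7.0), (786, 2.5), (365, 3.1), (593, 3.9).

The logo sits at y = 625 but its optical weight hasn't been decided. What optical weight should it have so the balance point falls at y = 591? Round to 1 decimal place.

w ≈ 7.4

Existing Σw = 17.5 (1.0 + 7.0 + 2.5 + 3.1 + 3.9); existing moment 1.0·188 + 7.0·642 + 2.5·786 + 3.1·365 + 3.9·593 = 10091.2.
Set Σw·y/Σw = 591: (10091.2 + 625w) = 591·(17.5 + w).
So w = (591·17.5 − 10091.2)/(625 − 591) = 251.3/34 ≈ 7.39.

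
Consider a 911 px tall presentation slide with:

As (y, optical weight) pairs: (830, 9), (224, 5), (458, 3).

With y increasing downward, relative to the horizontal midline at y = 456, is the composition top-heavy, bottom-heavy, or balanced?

bottom-heavy

Weights sum to 9 + 5 + 3 = 17.
y: (9·830 + 5·224 + 3·458) / 17 = 9964 / 17 ≈ 586.12
586.1 vs midline 456 → bottom-heavy.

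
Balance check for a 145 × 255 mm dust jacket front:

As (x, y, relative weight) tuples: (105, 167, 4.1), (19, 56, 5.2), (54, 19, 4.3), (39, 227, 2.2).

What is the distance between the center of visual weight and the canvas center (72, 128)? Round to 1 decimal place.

≈ 34.7 mm

Σw = 4.1 + 5.2 + 4.3 + 2.2 = 15.8.
x-moment: 4.1·105 + 5.2·19 + 4.3·54 + 2.2·39 = 847.3; centroid 847.3/15.8 ≈ 53.63.
y-moment: 4.1·167 + 5.2·56 + 4.3·19 + 2.2·227 = 1557.0; centroid 1557.0/15.8 ≈ 98.54.
Offset from (72, 128): Δx ≈ -18.37, Δy ≈ -29.46; distance = √(Δx² + Δy²) ≈ 34.72.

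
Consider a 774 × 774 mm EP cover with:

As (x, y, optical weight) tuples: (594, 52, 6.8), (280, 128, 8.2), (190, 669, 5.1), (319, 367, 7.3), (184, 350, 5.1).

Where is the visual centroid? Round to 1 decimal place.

Σw = 6.8 + 8.2 + 5.1 + 7.3 + 5.1 = 32.5.
x: (6.8·594 + 8.2·280 + 5.1·190 + 7.3·319 + 5.1·184) / 32.5 = 10571.3 / 32.5 ≈ 325.27
y: (6.8·52 + 8.2·128 + 5.1·669 + 7.3·367 + 5.1·350) / 32.5 = 9279.2 / 32.5 ≈ 285.51

(325.3, 285.5)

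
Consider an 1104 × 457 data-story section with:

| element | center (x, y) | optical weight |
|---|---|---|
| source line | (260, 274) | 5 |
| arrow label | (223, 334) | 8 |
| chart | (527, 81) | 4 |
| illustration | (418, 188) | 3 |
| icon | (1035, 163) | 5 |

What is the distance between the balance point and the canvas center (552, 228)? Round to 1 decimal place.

Weights sum to 5 + 8 + 4 + 3 + 5 = 25.
x: (5·260 + 8·223 + 4·527 + 3·418 + 5·1035) / 25 = 11621 / 25 ≈ 464.84
y: (5·274 + 8·334 + 4·81 + 3·188 + 5·163) / 25 = 5745 / 25 ≈ 229.80
Relative to (552, 228): Δ = (-87.16, 1.80); |Δ| = √(-87.16² + 1.80²) ≈ 87.18.

≈ 87.2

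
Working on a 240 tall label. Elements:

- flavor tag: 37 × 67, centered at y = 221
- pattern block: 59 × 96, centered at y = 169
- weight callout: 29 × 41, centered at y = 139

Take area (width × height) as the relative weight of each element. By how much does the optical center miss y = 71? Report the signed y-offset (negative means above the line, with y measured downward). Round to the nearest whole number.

≈ 108

Areas: flavor tag 37·67 = 2479, pattern block 59·96 = 5664, weight callout 29·41 = 1189. Total weight = 9332.
y: (2479·221 + 5664·169 + 1189·139) / 9332 = 1670346 / 9332 ≈ 178.99
Difference: 178.99 − 71 ≈ 107.99.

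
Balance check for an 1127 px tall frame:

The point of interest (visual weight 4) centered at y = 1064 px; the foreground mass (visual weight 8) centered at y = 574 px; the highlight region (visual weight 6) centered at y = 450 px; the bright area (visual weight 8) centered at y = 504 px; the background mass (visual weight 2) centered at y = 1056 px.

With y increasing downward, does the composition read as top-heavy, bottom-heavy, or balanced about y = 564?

Weights sum to 4 + 8 + 6 + 8 + 2 = 28.
y-moment: 4·1064 + 8·574 + 6·450 + 8·504 + 2·1056 = 17692; centroid 17692/28 ≈ 631.86.
Since 631.9 is below (larger y than) 564, the composition reads bottom-heavy.

bottom-heavy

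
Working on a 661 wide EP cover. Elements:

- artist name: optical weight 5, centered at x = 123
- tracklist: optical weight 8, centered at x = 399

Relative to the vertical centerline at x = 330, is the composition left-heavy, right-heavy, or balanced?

left-heavy

Total weight = 5 + 8 = 13.
x-moment: 5·123 + 8·399 = 3807; centroid 3807/13 ≈ 292.85.
292.8 lies left of the midline 330, so the layout is left-heavy.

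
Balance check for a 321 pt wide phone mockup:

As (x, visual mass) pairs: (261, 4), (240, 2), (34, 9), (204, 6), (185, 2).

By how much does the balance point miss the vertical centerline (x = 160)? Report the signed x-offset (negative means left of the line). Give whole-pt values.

≈ -11 pt

Total weight = 4 + 2 + 9 + 6 + 2 = 23.
x-moment: 4·261 + 2·240 + 9·34 + 6·204 + 2·185 = 3424; centroid 3424/23 ≈ 148.87.
Offset from x = 160: 148.87 − 160 ≈ -11.13.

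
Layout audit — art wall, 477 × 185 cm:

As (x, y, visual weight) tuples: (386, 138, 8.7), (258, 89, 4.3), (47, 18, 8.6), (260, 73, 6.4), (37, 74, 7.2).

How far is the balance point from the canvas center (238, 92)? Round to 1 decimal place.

Σw = 8.7 + 4.3 + 8.6 + 6.4 + 7.2 = 35.2.
x: (8.7·386 + 4.3·258 + 8.6·47 + 6.4·260 + 7.2·37) / 35.2 = 6802.2 / 35.2 ≈ 193.24
y: (8.7·138 + 4.3·89 + 8.6·18 + 6.4·73 + 7.2·74) / 35.2 = 2738.1 / 35.2 ≈ 77.79
Relative to (238, 92): Δ = (-44.76, -14.21); |Δ| = √(-44.76² + -14.21²) ≈ 46.96.

≈ 47.0 cm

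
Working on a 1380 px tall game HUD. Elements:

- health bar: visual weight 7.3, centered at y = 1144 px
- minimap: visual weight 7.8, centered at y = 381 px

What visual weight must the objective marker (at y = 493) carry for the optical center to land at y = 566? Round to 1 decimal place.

Existing Σw = 15.1 (7.3 + 7.8); existing moment 7.3·1144 + 7.8·381 = 11323.0.
Balance at y = 566 requires (11323.0 + w·493) / (15.1 + w) = 566.
So w = (566·15.1 − 11323.0)/(493 − 566) = -2776.4/-73 ≈ 38.03.

w ≈ 38.0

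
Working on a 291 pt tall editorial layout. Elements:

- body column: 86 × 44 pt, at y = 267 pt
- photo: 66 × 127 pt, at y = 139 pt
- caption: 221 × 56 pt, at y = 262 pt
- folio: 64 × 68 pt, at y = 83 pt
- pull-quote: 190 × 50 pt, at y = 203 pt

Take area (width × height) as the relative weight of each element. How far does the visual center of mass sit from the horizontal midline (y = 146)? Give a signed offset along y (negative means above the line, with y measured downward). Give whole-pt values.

≈ 55 pt

Areas → weights: body column 86·44 = 3784, photo 66·127 = 8382, caption 221·56 = 12376, folio 64·68 = 4352, pull-quote 190·50 = 9500; Σw = 38394.
y-moment: 3784·267 + 8382·139 + 12376·262 + 4352·83 + 9500·203 = 7707654; centroid 7707654/38394 ≈ 200.75.
Against y = 146, that's 200.75 − 146 = 54.75.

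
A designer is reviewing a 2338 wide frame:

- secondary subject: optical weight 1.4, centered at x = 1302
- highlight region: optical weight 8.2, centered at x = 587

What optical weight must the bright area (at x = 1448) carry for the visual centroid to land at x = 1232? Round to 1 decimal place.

w ≈ 24.0

Existing Σw = 9.6 (1.4 + 8.2); existing moment 1.4·1302 + 8.2·587 = 6636.2.
For the centroid to hit 1232: (6636.2 + w·1448) / (9.6 + w) = 1232.
Rearranging, w·(1448 − 1232) = 1232·9.6 − 6636.2 = 5191.0, so w ≈ 5191.0/216 = 24.03.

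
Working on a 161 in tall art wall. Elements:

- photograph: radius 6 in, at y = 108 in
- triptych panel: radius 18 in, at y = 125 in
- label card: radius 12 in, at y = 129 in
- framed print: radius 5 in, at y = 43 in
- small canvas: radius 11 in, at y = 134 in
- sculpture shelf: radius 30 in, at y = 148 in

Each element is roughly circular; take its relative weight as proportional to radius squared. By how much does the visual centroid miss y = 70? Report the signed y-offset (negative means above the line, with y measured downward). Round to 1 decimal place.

≈ 67.7 in

r² weights: photograph 6² = 36, triptych panel 18² = 324, label card 12² = 144, framed print 5² = 25, small canvas 11² = 121, sculpture shelf 30² = 900. Total = 1550.
y: (36·108 + 324·125 + 144·129 + 25·43 + 121·134 + 900·148) / 1550 = 213453 / 1550 ≈ 137.71
Offset from y = 70: 137.71 − 70 ≈ 67.71.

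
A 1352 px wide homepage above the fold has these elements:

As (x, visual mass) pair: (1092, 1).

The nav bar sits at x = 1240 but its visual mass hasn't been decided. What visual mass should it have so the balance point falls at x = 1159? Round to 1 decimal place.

w ≈ 0.8

Known: weight 1 with moment 1·1092 = 1092.
Set Σw·x/Σw = 1159: (1092 + 1240w) = 1159·(1 + w).
So w = (1159·1 − 1092)/(1240 − 1159) = 67/81 ≈ 0.83.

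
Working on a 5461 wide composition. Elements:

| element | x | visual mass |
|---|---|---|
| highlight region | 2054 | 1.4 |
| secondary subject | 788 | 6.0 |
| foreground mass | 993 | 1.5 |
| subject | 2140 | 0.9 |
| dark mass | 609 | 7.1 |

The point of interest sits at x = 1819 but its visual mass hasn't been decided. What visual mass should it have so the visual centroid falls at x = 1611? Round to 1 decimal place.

Known weights sum to 1.4 + 6.0 + 1.5 + 0.9 + 7.1 = 16.9; their moment is 1.4·2054 + 6.0·788 + 1.5·993 + 0.9·2140 + 7.1·609 = 15343.0.
Set Σw·x/Σw = 1611: (15343.0 + 1819w) = 1611·(16.9 + w).
Rearranging, w·(1819 − 1611) = 1611·16.9 − 15343.0 = 11882.9, so w ≈ 11882.9/208 = 57.13.

w ≈ 57.1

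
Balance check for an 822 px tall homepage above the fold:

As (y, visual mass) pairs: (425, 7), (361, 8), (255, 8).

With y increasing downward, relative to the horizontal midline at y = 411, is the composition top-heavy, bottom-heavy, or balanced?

top-heavy

Σw = 7 + 8 + 8 = 23.
y-moment: 7·425 + 8·361 + 8·255 = 7903; centroid 7903/23 ≈ 343.61.
343.6 lies above (smaller y than) the midline 411, so the layout is top-heavy.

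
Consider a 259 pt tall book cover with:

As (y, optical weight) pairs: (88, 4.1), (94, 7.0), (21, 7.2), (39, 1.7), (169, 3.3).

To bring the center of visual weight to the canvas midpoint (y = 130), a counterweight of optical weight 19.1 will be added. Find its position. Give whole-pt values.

y ≈ 195

With the counterweight, Σw becomes 4.1 + 7.0 + 7.2 + 1.7 + 3.3 + 19.1 = 42.4.
y: need Σw·y = 42.4·130 = 5512.0. Existing = 4.1·88 + 7.0·94 + 7.2·21 + 1.7·39 + 3.3·169 = 1794.0. Remainder 3718.0 / 19.1 ≈ 194.66.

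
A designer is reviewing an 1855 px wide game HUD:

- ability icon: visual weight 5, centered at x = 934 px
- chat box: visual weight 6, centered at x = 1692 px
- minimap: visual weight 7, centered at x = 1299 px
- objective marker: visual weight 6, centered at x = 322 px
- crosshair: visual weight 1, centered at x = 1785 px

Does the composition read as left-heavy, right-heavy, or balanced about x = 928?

Σw = 5 + 6 + 7 + 6 + 1 = 25.
Σw·x = 5·934 + 6·1692 + 7·1299 + 6·322 + 1·1785 = 27632, so x̄ = 27632/25 ≈ 1105.28.
Since 1105.3 is right of 928, the composition reads right-heavy.

right-heavy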